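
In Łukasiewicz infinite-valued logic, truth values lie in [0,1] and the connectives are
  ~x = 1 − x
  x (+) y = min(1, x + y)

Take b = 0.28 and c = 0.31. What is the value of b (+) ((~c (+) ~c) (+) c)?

1.00

~c = 1 − 0.31 = 0.69
~c (+) ~c = min(1, 0.69 + 0.69) = min(1, 1.38) = 1.00
(~c (+) ~c) (+) c = min(1, 1.00 + 0.31) = min(1, 1.31) = 1.00
b (+) ((~c (+) ~c) (+) c) = min(1, 0.28 + 1.00) = min(1, 1.28) = 1.00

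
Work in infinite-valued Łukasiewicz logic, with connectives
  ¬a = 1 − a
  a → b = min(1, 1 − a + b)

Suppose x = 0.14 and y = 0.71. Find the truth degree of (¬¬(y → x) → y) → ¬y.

0.29

y → x = min(1, 1 − 0.71 + 0.14) = min(1, 0.43) = 0.43
¬(y → x) = 1 − 0.43 = 0.57
¬¬(y → x) = 1 − 0.57 = 0.43
¬¬(y → x) → y = min(1, 1 − 0.43 + 0.71) = min(1, 1.28) = 1.00
¬y = 1 − 0.71 = 0.29
(¬¬(y → x) → y) → ¬y = min(1, 1 − 1.00 + 0.29) = min(1, 0.29) = 0.29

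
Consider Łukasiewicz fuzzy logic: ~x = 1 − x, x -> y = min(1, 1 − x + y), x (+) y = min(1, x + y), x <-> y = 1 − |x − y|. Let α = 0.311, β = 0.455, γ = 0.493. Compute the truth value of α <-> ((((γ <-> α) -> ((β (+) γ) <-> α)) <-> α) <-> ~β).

γ <-> α = 1 − |0.493 − 0.311| = 1 − 0.182 = 0.818
β (+) γ = min(1, 0.455 + 0.493) = min(1, 0.948) = 0.948
(β (+) γ) <-> α = 1 − |0.948 − 0.311| = 1 − 0.637 = 0.363
(γ <-> α) -> ((β (+) γ) <-> α) = min(1, 1 − 0.818 + 0.363) = min(1, 0.545) = 0.545
((γ <-> α) -> ((β (+) γ) <-> α)) <-> α = 1 − |0.545 − 0.311| = 1 − 0.234 = 0.766
~β = 1 − 0.455 = 0.545
(((γ <-> α) -> ((β (+) γ) <-> α)) <-> α) <-> ~β = 1 − |0.766 − 0.545| = 1 − 0.221 = 0.779
α <-> ((((γ <-> α) -> ((β (+) γ) <-> α)) <-> α) <-> ~β) = 1 − |0.311 − 0.779| = 1 − 0.468 = 0.532

0.532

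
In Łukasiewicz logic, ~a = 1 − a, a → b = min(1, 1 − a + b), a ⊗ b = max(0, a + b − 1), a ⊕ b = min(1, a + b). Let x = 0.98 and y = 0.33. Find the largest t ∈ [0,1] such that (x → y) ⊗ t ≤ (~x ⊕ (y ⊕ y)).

1.00

x → y = min(1, 1 − 0.98 + 0.33) = min(1, 0.35) = 0.35
So the left factor is x → y = 0.35.
~x = 1 − 0.98 = 0.02
y ⊕ y = min(1, 0.33 + 0.33) = min(1, 0.66) = 0.66
~x ⊕ (y ⊕ y) = min(1, 0.02 + 0.66) = min(1, 0.68) = 0.68
So the right-hand bound is ~x ⊕ (y ⊕ y) = 0.68.
The residuum of the Łukasiewicz t-norm gives the supremum: min(1, 1 − 0.35 + 0.68).
1 − 0.35 + 0.68 = 1.33, so t = min(1, 1.33) = 1.00.
Check: 0.35 ⊗ 1.00 = max(0, 0.35) = 0.35 ≤ 0.68.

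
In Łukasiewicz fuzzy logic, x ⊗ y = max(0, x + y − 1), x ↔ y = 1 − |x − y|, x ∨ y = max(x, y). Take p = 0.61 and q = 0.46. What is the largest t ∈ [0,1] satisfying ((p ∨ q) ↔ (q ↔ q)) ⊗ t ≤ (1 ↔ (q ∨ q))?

0.85

p ∨ q = max(0.61, 0.46) = 0.61
q ↔ q = 1 − |0.46 − 0.46| = 1 − 0.00 = 1.00
(p ∨ q) ↔ (q ↔ q) = 1 − |0.61 − 1.00| = 1 − 0.39 = 0.61
So the left factor is (p ∨ q) ↔ (q ↔ q) = 0.61.
q ∨ q = max(0.46, 0.46) = 0.46
1 ↔ (q ∨ q) = 1 − |1.00 − 0.46| = 1 − 0.54 = 0.46
So the right-hand bound is 1 ↔ (q ∨ q) = 0.46.
The residuum of the Łukasiewicz t-norm gives the supremum: min(1, 1 − 0.61 + 0.46).
1 − 0.61 + 0.46 = 0.85, so t = min(1, 0.85) = 0.85.
Check: 0.61 ⊗ 0.85 = max(0, 0.46) = 0.46 ≤ 0.46.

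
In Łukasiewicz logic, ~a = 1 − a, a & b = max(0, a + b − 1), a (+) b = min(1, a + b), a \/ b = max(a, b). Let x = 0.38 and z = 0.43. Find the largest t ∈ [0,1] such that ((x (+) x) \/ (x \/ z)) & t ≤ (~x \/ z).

x (+) x = min(1, 0.38 + 0.38) = min(1, 0.76) = 0.76
x \/ z = max(0.38, 0.43) = 0.43
(x (+) x) \/ (x \/ z) = max(0.76, 0.43) = 0.76
So the left factor is (x (+) x) \/ (x \/ z) = 0.76.
~x = 1 − 0.38 = 0.62
~x \/ z = max(0.62, 0.43) = 0.62
So the right-hand bound is ~x \/ z = 0.62.
The residuum of the Łukasiewicz t-norm gives the supremum: min(1, 1 − 0.76 + 0.62).
1 − 0.76 + 0.62 = 0.86, so t = min(1, 0.86) = 0.86.
Check: 0.76 & 0.86 = max(0, 0.62) = 0.62 ≤ 0.62.

0.86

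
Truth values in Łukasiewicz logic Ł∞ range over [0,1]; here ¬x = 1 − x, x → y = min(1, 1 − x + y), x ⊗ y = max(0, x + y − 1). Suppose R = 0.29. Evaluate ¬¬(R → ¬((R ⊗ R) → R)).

R ⊗ R = max(0, 0.29 + 0.29 − 1) = max(0, -0.42) = 0.00
(R ⊗ R) → R = min(1, 1 − 0.00 + 0.29) = min(1, 1.29) = 1.00
¬((R ⊗ R) → R) = 1 − 1.00 = 0.00
R → ¬((R ⊗ R) → R) = min(1, 1 − 0.29 + 0.00) = min(1, 0.71) = 0.71
¬(R → ¬((R ⊗ R) → R)) = 1 − 0.71 = 0.29
¬¬(R → ¬((R ⊗ R) → R)) = 1 − 0.29 = 0.71

0.71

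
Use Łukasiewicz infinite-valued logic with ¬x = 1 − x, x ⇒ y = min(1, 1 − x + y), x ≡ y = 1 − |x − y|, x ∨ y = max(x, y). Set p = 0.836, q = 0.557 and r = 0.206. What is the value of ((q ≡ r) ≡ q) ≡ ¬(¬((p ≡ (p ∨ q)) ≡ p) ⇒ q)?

q ≡ r = 1 − |0.557 − 0.206| = 1 − 0.351 = 0.649
(q ≡ r) ≡ q = 1 − |0.649 − 0.557| = 1 − 0.092 = 0.908
p ∨ q = max(0.836, 0.557) = 0.836
p ≡ (p ∨ q) = 1 − |0.836 − 0.836| = 1 − 0.000 = 1.000
(p ≡ (p ∨ q)) ≡ p = 1 − |1.000 − 0.836| = 1 − 0.164 = 0.836
¬((p ≡ (p ∨ q)) ≡ p) = 1 − 0.836 = 0.164
¬((p ≡ (p ∨ q)) ≡ p) ⇒ q = min(1, 1 − 0.164 + 0.557) = min(1, 1.393) = 1.000
¬(¬((p ≡ (p ∨ q)) ≡ p) ⇒ q) = 1 − 1.000 = 0.000
((q ≡ r) ≡ q) ≡ ¬(¬((p ≡ (p ∨ q)) ≡ p) ⇒ q) = 1 − |0.908 − 0.000| = 1 − 0.908 = 0.092

0.092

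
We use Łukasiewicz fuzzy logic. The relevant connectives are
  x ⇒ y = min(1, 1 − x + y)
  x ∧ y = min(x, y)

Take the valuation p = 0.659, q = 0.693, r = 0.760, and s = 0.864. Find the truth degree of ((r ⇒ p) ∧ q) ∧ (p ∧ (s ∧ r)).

r ⇒ p = min(1, 1 − 0.760 + 0.659) = min(1, 0.899) = 0.899
(r ⇒ p) ∧ q = min(0.899, 0.693) = 0.693
s ∧ r = min(0.864, 0.760) = 0.760
p ∧ (s ∧ r) = min(0.659, 0.760) = 0.659
((r ⇒ p) ∧ q) ∧ (p ∧ (s ∧ r)) = min(0.693, 0.659) = 0.659

0.659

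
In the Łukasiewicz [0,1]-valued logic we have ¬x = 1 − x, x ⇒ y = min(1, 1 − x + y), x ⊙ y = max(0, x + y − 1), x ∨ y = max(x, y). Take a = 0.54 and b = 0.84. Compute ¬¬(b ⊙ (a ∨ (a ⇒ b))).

0.84

a ⇒ b = min(1, 1 − 0.54 + 0.84) = min(1, 1.30) = 1.00
a ∨ (a ⇒ b) = max(0.54, 1.00) = 1.00
b ⊙ (a ∨ (a ⇒ b)) = max(0, 0.84 + 1.00 − 1) = max(0, 0.84) = 0.84
¬(b ⊙ (a ∨ (a ⇒ b))) = 1 − 0.84 = 0.16
¬¬(b ⊙ (a ∨ (a ⇒ b))) = 1 − 0.16 = 0.84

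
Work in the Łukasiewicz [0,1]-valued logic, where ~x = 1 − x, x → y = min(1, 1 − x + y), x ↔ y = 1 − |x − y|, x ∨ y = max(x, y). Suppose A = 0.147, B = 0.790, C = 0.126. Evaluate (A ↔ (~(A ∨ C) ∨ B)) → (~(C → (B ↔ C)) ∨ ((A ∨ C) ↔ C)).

1.000

A ∨ C = max(0.147, 0.126) = 0.147
~(A ∨ C) = 1 − 0.147 = 0.853
~(A ∨ C) ∨ B = max(0.853, 0.790) = 0.853
A ↔ (~(A ∨ C) ∨ B) = 1 − |0.147 − 0.853| = 1 − 0.706 = 0.294
B ↔ C = 1 − |0.790 − 0.126| = 1 − 0.664 = 0.336
C → (B ↔ C) = min(1, 1 − 0.126 + 0.336) = min(1, 1.210) = 1.000
~(C → (B ↔ C)) = 1 − 1.000 = 0.000
(A ∨ C) ↔ C = 1 − |0.147 − 0.126| = 1 − 0.021 = 0.979
~(C → (B ↔ C)) ∨ ((A ∨ C) ↔ C) = max(0.000, 0.979) = 0.979
(A ↔ (~(A ∨ C) ∨ B)) → (~(C → (B ↔ C)) ∨ ((A ∨ C) ↔ C)) = min(1, 1 − 0.294 + 0.979) = min(1, 1.685) = 1.000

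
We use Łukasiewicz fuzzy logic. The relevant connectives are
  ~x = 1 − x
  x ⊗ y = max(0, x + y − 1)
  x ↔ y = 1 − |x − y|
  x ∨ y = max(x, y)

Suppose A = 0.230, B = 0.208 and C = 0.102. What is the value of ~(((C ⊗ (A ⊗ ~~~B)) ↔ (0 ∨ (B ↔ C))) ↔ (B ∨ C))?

0.102

~B = 1 − 0.208 = 0.792
~~B = 1 − 0.792 = 0.208
~~~B = 1 − 0.208 = 0.792
A ⊗ ~~~B = max(0, 0.230 + 0.792 − 1) = max(0, 0.022) = 0.022
C ⊗ (A ⊗ ~~~B) = max(0, 0.102 + 0.022 − 1) = max(0, -0.876) = 0.000
B ↔ C = 1 − |0.208 − 0.102| = 1 − 0.106 = 0.894
0 ∨ (B ↔ C) = max(0.000, 0.894) = 0.894
(C ⊗ (A ⊗ ~~~B)) ↔ (0 ∨ (B ↔ C)) = 1 − |0.000 − 0.894| = 1 − 0.894 = 0.106
B ∨ C = max(0.208, 0.102) = 0.208
((C ⊗ (A ⊗ ~~~B)) ↔ (0 ∨ (B ↔ C))) ↔ (B ∨ C) = 1 − |0.106 − 0.208| = 1 − 0.102 = 0.898
~(((C ⊗ (A ⊗ ~~~B)) ↔ (0 ∨ (B ↔ C))) ↔ (B ∨ C)) = 1 − 0.898 = 0.102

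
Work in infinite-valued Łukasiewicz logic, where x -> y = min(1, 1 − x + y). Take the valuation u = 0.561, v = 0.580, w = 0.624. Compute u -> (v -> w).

1.000

v -> w = min(1, 1 − 0.580 + 0.624) = min(1, 1.044) = 1.000
u -> (v -> w) = min(1, 1 − 0.561 + 1.000) = min(1, 1.439) = 1.000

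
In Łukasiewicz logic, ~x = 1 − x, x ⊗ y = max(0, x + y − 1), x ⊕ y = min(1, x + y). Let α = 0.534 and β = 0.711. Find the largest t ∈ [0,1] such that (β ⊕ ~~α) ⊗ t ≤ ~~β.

0.711

~α = 1 − 0.534 = 0.466
~~α = 1 − 0.466 = 0.534
β ⊕ ~~α = min(1, 0.711 + 0.534) = min(1, 1.245) = 1.000
So the left factor is β ⊕ ~~α = 1.000.
~β = 1 − 0.711 = 0.289
~~β = 1 − 0.289 = 0.711
So the right-hand bound is ~~β = 0.711.
The residuum of the Łukasiewicz t-norm gives the supremum: min(1, 1 − 1.000 + 0.711).
1 − 1.000 + 0.711 = 0.711, so t = min(1, 0.711) = 0.711.
Check: 1.000 ⊗ 0.711 = max(0, 0.711) = 0.711 ≤ 0.711.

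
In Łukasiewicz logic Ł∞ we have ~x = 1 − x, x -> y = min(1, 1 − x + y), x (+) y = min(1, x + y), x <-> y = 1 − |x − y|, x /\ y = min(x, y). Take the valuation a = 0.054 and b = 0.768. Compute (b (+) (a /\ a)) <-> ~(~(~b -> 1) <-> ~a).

0.876

a /\ a = min(0.054, 0.054) = 0.054
b (+) (a /\ a) = min(1, 0.768 + 0.054) = min(1, 0.822) = 0.822
~b = 1 − 0.768 = 0.232
~b -> 1 = min(1, 1 − 0.232 + 1.000) = min(1, 1.768) = 1.000
~(~b -> 1) = 1 − 1.000 = 0.000
~a = 1 − 0.054 = 0.946
~(~b -> 1) <-> ~a = 1 − |0.000 − 0.946| = 1 − 0.946 = 0.054
~(~(~b -> 1) <-> ~a) = 1 − 0.054 = 0.946
(b (+) (a /\ a)) <-> ~(~(~b -> 1) <-> ~a) = 1 − |0.822 − 0.946| = 1 − 0.124 = 0.876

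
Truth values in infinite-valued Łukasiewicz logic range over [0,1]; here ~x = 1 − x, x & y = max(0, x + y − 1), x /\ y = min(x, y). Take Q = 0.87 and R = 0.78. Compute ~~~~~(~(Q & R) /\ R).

0.65

Q & R = max(0, 0.87 + 0.78 − 1) = max(0, 0.65) = 0.65
~(Q & R) = 1 − 0.65 = 0.35
~(Q & R) /\ R = min(0.35, 0.78) = 0.35
~(~(Q & R) /\ R) = 1 − 0.35 = 0.65
~~(~(Q & R) /\ R) = 1 − 0.65 = 0.35
~~~(~(Q & R) /\ R) = 1 − 0.35 = 0.65
~~~~(~(Q & R) /\ R) = 1 − 0.65 = 0.35
~~~~~(~(Q & R) /\ R) = 1 − 0.35 = 0.65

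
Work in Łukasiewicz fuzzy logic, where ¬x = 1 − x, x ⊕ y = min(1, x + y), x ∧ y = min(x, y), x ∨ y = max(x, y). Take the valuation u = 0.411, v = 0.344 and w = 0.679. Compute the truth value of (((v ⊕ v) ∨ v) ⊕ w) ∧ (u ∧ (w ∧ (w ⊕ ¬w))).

v ⊕ v = min(1, 0.344 + 0.344) = min(1, 0.688) = 0.688
(v ⊕ v) ∨ v = max(0.688, 0.344) = 0.688
((v ⊕ v) ∨ v) ⊕ w = min(1, 0.688 + 0.679) = min(1, 1.367) = 1.000
¬w = 1 − 0.679 = 0.321
w ⊕ ¬w = min(1, 0.679 + 0.321) = min(1, 1.000) = 1.000
w ∧ (w ⊕ ¬w) = min(0.679, 1.000) = 0.679
u ∧ (w ∧ (w ⊕ ¬w)) = min(0.411, 0.679) = 0.411
(((v ⊕ v) ∨ v) ⊕ w) ∧ (u ∧ (w ∧ (w ⊕ ¬w))) = min(1.000, 0.411) = 0.411

0.411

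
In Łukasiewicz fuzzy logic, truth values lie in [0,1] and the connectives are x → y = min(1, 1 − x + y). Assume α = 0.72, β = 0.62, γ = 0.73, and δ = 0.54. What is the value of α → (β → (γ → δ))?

1.00

γ → δ = min(1, 1 − 0.73 + 0.54) = min(1, 0.81) = 0.81
β → (γ → δ) = min(1, 1 − 0.62 + 0.81) = min(1, 1.19) = 1.00
α → (β → (γ → δ)) = min(1, 1 − 0.72 + 1.00) = min(1, 1.28) = 1.00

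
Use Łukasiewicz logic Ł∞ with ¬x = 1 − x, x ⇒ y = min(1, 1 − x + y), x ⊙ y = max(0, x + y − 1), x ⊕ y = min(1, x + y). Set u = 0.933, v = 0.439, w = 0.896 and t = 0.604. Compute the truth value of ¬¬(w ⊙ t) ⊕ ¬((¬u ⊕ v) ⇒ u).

0.500

w ⊙ t = max(0, 0.896 + 0.604 − 1) = max(0, 0.500) = 0.500
¬(w ⊙ t) = 1 − 0.500 = 0.500
¬¬(w ⊙ t) = 1 − 0.500 = 0.500
¬u = 1 − 0.933 = 0.067
¬u ⊕ v = min(1, 0.067 + 0.439) = min(1, 0.506) = 0.506
(¬u ⊕ v) ⇒ u = min(1, 1 − 0.506 + 0.933) = min(1, 1.427) = 1.000
¬((¬u ⊕ v) ⇒ u) = 1 − 1.000 = 0.000
¬¬(w ⊙ t) ⊕ ¬((¬u ⊕ v) ⇒ u) = min(1, 0.500 + 0.000) = min(1, 0.500) = 0.500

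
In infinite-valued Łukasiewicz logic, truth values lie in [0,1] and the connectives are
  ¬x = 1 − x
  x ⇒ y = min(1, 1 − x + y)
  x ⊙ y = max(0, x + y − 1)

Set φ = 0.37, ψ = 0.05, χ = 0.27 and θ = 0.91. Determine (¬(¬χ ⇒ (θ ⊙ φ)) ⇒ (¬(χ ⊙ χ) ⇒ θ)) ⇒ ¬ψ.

0.95

¬χ = 1 − 0.27 = 0.73
θ ⊙ φ = max(0, 0.91 + 0.37 − 1) = max(0, 0.28) = 0.28
¬χ ⇒ (θ ⊙ φ) = min(1, 1 − 0.73 + 0.28) = min(1, 0.55) = 0.55
¬(¬χ ⇒ (θ ⊙ φ)) = 1 − 0.55 = 0.45
χ ⊙ χ = max(0, 0.27 + 0.27 − 1) = max(0, -0.46) = 0.00
¬(χ ⊙ χ) = 1 − 0.00 = 1.00
¬(χ ⊙ χ) ⇒ θ = min(1, 1 − 1.00 + 0.91) = min(1, 0.91) = 0.91
¬(¬χ ⇒ (θ ⊙ φ)) ⇒ (¬(χ ⊙ χ) ⇒ θ) = min(1, 1 − 0.45 + 0.91) = min(1, 1.46) = 1.00
¬ψ = 1 − 0.05 = 0.95
(¬(¬χ ⇒ (θ ⊙ φ)) ⇒ (¬(χ ⊙ χ) ⇒ θ)) ⇒ ¬ψ = min(1, 1 − 1.00 + 0.95) = min(1, 0.95) = 0.95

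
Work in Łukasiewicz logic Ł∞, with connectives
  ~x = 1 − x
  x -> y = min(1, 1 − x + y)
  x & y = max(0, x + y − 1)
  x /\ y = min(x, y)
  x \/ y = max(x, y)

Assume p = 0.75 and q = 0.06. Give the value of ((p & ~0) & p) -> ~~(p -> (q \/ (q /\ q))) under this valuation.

~0 = 1 − 0.00 = 1.00
p & ~0 = max(0, 0.75 + 1.00 − 1) = max(0, 0.75) = 0.75
(p & ~0) & p = max(0, 0.75 + 0.75 − 1) = max(0, 0.50) = 0.50
q /\ q = min(0.06, 0.06) = 0.06
q \/ (q /\ q) = max(0.06, 0.06) = 0.06
p -> (q \/ (q /\ q)) = min(1, 1 − 0.75 + 0.06) = min(1, 0.31) = 0.31
~(p -> (q \/ (q /\ q))) = 1 − 0.31 = 0.69
~~(p -> (q \/ (q /\ q))) = 1 − 0.69 = 0.31
((p & ~0) & p) -> ~~(p -> (q \/ (q /\ q))) = min(1, 1 − 0.50 + 0.31) = min(1, 0.81) = 0.81

0.81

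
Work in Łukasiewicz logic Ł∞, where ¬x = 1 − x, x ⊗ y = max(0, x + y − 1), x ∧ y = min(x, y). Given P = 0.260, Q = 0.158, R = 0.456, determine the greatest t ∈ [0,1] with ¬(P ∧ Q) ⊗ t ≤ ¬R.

0.702

P ∧ Q = min(0.260, 0.158) = 0.158
¬(P ∧ Q) = 1 − 0.158 = 0.842
So the left factor is ¬(P ∧ Q) = 0.842.
¬R = 1 − 0.456 = 0.544
So the right-hand bound is ¬R = 0.544.
The residuum of the Łukasiewicz t-norm gives the supremum: min(1, 1 − 0.842 + 0.544).
1 − 0.842 + 0.544 = 0.702, so t = min(1, 0.702) = 0.702.
Check: 0.842 ⊗ 0.702 = max(0, 0.544) = 0.544 ≤ 0.544.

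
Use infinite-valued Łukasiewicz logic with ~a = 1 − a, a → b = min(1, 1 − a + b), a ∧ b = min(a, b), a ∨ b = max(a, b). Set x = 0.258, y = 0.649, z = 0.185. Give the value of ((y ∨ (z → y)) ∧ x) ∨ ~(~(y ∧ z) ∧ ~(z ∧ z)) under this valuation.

z → y = min(1, 1 − 0.185 + 0.649) = min(1, 1.464) = 1.000
y ∨ (z → y) = max(0.649, 1.000) = 1.000
(y ∨ (z → y)) ∧ x = min(1.000, 0.258) = 0.258
y ∧ z = min(0.649, 0.185) = 0.185
~(y ∧ z) = 1 − 0.185 = 0.815
z ∧ z = min(0.185, 0.185) = 0.185
~(z ∧ z) = 1 − 0.185 = 0.815
~(y ∧ z) ∧ ~(z ∧ z) = min(0.815, 0.815) = 0.815
~(~(y ∧ z) ∧ ~(z ∧ z)) = 1 − 0.815 = 0.185
((y ∨ (z → y)) ∧ x) ∨ ~(~(y ∧ z) ∧ ~(z ∧ z)) = max(0.258, 0.185) = 0.258

0.258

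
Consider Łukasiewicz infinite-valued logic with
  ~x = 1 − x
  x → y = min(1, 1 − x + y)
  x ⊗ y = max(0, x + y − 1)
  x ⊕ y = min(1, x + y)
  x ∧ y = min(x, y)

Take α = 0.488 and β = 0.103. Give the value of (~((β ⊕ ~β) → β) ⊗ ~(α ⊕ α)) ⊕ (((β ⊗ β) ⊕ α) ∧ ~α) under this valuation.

0.488

~β = 1 − 0.103 = 0.897
β ⊕ ~β = min(1, 0.103 + 0.897) = min(1, 1.000) = 1.000
(β ⊕ ~β) → β = min(1, 1 − 1.000 + 0.103) = min(1, 0.103) = 0.103
~((β ⊕ ~β) → β) = 1 − 0.103 = 0.897
α ⊕ α = min(1, 0.488 + 0.488) = min(1, 0.976) = 0.976
~(α ⊕ α) = 1 − 0.976 = 0.024
~((β ⊕ ~β) → β) ⊗ ~(α ⊕ α) = max(0, 0.897 + 0.024 − 1) = max(0, -0.079) = 0.000
β ⊗ β = max(0, 0.103 + 0.103 − 1) = max(0, -0.794) = 0.000
(β ⊗ β) ⊕ α = min(1, 0.000 + 0.488) = min(1, 0.488) = 0.488
~α = 1 − 0.488 = 0.512
((β ⊗ β) ⊕ α) ∧ ~α = min(0.488, 0.512) = 0.488
(~((β ⊕ ~β) → β) ⊗ ~(α ⊕ α)) ⊕ (((β ⊗ β) ⊕ α) ∧ ~α) = min(1, 0.000 + 0.488) = min(1, 0.488) = 0.488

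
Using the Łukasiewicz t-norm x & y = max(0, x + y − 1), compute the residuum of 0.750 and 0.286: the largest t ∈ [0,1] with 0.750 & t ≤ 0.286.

0.536

The residuum of the Łukasiewicz t-norm gives the supremum: min(1, 1 − 0.750 + 0.286).
1 − 0.750 + 0.286 = 0.536, so t = min(1, 0.536) = 0.536.
Check: 0.750 & 0.536 = max(0, 0.286) = 0.286 ≤ 0.286.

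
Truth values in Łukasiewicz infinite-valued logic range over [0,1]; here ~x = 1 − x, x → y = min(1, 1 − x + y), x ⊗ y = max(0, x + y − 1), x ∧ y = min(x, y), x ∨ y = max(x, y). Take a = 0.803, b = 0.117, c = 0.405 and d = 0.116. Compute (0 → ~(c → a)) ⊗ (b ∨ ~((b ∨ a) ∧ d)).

0.884

c → a = min(1, 1 − 0.405 + 0.803) = min(1, 1.398) = 1.000
~(c → a) = 1 − 1.000 = 0.000
0 → ~(c → a) = min(1, 1 − 0.000 + 0.000) = min(1, 1.000) = 1.000
b ∨ a = max(0.117, 0.803) = 0.803
(b ∨ a) ∧ d = min(0.803, 0.116) = 0.116
~((b ∨ a) ∧ d) = 1 − 0.116 = 0.884
b ∨ ~((b ∨ a) ∧ d) = max(0.117, 0.884) = 0.884
(0 → ~(c → a)) ⊗ (b ∨ ~((b ∨ a) ∧ d)) = max(0, 1.000 + 0.884 − 1) = max(0, 0.884) = 0.884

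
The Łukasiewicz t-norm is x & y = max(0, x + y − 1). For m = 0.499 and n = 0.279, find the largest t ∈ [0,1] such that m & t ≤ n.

The residuum of the Łukasiewicz t-norm gives the supremum: min(1, 1 − 0.499 + 0.279).
1 − 0.499 + 0.279 = 0.780, so t = min(1, 0.780) = 0.780.
Check: 0.499 & 0.780 = max(0, 0.279) = 0.279 ≤ 0.279.

0.780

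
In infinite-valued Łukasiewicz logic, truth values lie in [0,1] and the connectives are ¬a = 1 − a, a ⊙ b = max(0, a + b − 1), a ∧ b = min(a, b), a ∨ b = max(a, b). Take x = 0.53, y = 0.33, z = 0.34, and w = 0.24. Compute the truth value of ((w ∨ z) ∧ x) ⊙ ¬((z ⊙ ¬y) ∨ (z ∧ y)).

w ∨ z = max(0.24, 0.34) = 0.34
(w ∨ z) ∧ x = min(0.34, 0.53) = 0.34
¬y = 1 − 0.33 = 0.67
z ⊙ ¬y = max(0, 0.34 + 0.67 − 1) = max(0, 0.01) = 0.01
z ∧ y = min(0.34, 0.33) = 0.33
(z ⊙ ¬y) ∨ (z ∧ y) = max(0.01, 0.33) = 0.33
¬((z ⊙ ¬y) ∨ (z ∧ y)) = 1 − 0.33 = 0.67
((w ∨ z) ∧ x) ⊙ ¬((z ⊙ ¬y) ∨ (z ∧ y)) = max(0, 0.34 + 0.67 − 1) = max(0, 0.01) = 0.01

0.01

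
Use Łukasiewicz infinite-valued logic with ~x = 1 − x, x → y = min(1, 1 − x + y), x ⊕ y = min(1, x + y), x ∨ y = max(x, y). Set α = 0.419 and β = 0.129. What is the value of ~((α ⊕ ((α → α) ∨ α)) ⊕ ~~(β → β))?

0.000

α → α = min(1, 1 − 0.419 + 0.419) = min(1, 1.000) = 1.000
(α → α) ∨ α = max(1.000, 0.419) = 1.000
α ⊕ ((α → α) ∨ α) = min(1, 0.419 + 1.000) = min(1, 1.419) = 1.000
β → β = min(1, 1 − 0.129 + 0.129) = min(1, 1.000) = 1.000
~(β → β) = 1 − 1.000 = 0.000
~~(β → β) = 1 − 0.000 = 1.000
(α ⊕ ((α → α) ∨ α)) ⊕ ~~(β → β) = min(1, 1.000 + 1.000) = min(1, 2.000) = 1.000
~((α ⊕ ((α → α) ∨ α)) ⊕ ~~(β → β)) = 1 − 1.000 = 0.000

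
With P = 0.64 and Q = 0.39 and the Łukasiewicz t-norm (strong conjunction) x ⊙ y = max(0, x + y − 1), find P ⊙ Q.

P ⊙ Q = max(0, 0.64 + 0.39 − 1) = max(0, 0.03) = 0.03
For comparison, the Gödel (minimum) t-norm min(x, y) would give 0.39.

0.03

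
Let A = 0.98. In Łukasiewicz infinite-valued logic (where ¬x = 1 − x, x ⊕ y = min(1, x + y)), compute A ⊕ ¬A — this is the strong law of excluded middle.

1.00

¬A = 1 − 0.98 = 0.02
A ⊕ ¬A = min(1, 0.98 + 0.02) = min(1, 1.00) = 1.00
(As expected: always 1 in Ł∞ since a ⊕ (1−a) = 1.)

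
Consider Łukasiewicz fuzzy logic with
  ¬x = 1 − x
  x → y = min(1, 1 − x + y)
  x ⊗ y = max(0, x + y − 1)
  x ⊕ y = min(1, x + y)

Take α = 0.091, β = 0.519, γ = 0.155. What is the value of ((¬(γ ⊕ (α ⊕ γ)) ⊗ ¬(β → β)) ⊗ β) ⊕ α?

0.091

α ⊕ γ = min(1, 0.091 + 0.155) = min(1, 0.246) = 0.246
γ ⊕ (α ⊕ γ) = min(1, 0.155 + 0.246) = min(1, 0.401) = 0.401
¬(γ ⊕ (α ⊕ γ)) = 1 − 0.401 = 0.599
β → β = min(1, 1 − 0.519 + 0.519) = min(1, 1.000) = 1.000
¬(β → β) = 1 − 1.000 = 0.000
¬(γ ⊕ (α ⊕ γ)) ⊗ ¬(β → β) = max(0, 0.599 + 0.000 − 1) = max(0, -0.401) = 0.000
(¬(γ ⊕ (α ⊕ γ)) ⊗ ¬(β → β)) ⊗ β = max(0, 0.000 + 0.519 − 1) = max(0, -0.481) = 0.000
((¬(γ ⊕ (α ⊕ γ)) ⊗ ¬(β → β)) ⊗ β) ⊕ α = min(1, 0.000 + 0.091) = min(1, 0.091) = 0.091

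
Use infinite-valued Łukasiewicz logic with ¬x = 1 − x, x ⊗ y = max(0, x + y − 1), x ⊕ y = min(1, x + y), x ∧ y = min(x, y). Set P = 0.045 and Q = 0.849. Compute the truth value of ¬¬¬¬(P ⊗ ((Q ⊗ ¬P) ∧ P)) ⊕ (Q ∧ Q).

¬P = 1 − 0.045 = 0.955
Q ⊗ ¬P = max(0, 0.849 + 0.955 − 1) = max(0, 0.804) = 0.804
(Q ⊗ ¬P) ∧ P = min(0.804, 0.045) = 0.045
P ⊗ ((Q ⊗ ¬P) ∧ P) = max(0, 0.045 + 0.045 − 1) = max(0, -0.910) = 0.000
¬(P ⊗ ((Q ⊗ ¬P) ∧ P)) = 1 − 0.000 = 1.000
¬¬(P ⊗ ((Q ⊗ ¬P) ∧ P)) = 1 − 1.000 = 0.000
¬¬¬(P ⊗ ((Q ⊗ ¬P) ∧ P)) = 1 − 0.000 = 1.000
¬¬¬¬(P ⊗ ((Q ⊗ ¬P) ∧ P)) = 1 − 1.000 = 0.000
Q ∧ Q = min(0.849, 0.849) = 0.849
¬¬¬¬(P ⊗ ((Q ⊗ ¬P) ∧ P)) ⊕ (Q ∧ Q) = min(1, 0.000 + 0.849) = min(1, 0.849) = 0.849

0.849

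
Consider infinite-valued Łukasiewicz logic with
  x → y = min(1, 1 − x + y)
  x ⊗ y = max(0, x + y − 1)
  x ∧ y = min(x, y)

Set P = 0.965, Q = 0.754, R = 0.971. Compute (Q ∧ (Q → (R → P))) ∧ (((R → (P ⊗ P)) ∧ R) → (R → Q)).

0.754

R → P = min(1, 1 − 0.971 + 0.965) = min(1, 0.994) = 0.994
Q → (R → P) = min(1, 1 − 0.754 + 0.994) = min(1, 1.240) = 1.000
Q ∧ (Q → (R → P)) = min(0.754, 1.000) = 0.754
P ⊗ P = max(0, 0.965 + 0.965 − 1) = max(0, 0.930) = 0.930
R → (P ⊗ P) = min(1, 1 − 0.971 + 0.930) = min(1, 0.959) = 0.959
(R → (P ⊗ P)) ∧ R = min(0.959, 0.971) = 0.959
R → Q = min(1, 1 − 0.971 + 0.754) = min(1, 0.783) = 0.783
((R → (P ⊗ P)) ∧ R) → (R → Q) = min(1, 1 − 0.959 + 0.783) = min(1, 0.824) = 0.824
(Q ∧ (Q → (R → P))) ∧ (((R → (P ⊗ P)) ∧ R) → (R → Q)) = min(0.754, 0.824) = 0.754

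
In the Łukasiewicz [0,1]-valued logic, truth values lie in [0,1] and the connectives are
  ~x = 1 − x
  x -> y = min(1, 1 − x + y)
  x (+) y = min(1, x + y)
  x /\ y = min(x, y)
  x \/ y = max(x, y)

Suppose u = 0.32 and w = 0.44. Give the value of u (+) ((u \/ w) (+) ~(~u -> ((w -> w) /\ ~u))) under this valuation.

0.76

u \/ w = max(0.32, 0.44) = 0.44
~u = 1 − 0.32 = 0.68
w -> w = min(1, 1 − 0.44 + 0.44) = min(1, 1.00) = 1.00
(w -> w) /\ ~u = min(1.00, 0.68) = 0.68
~u -> ((w -> w) /\ ~u) = min(1, 1 − 0.68 + 0.68) = min(1, 1.00) = 1.00
~(~u -> ((w -> w) /\ ~u)) = 1 − 1.00 = 0.00
(u \/ w) (+) ~(~u -> ((w -> w) /\ ~u)) = min(1, 0.44 + 0.00) = min(1, 0.44) = 0.44
u (+) ((u \/ w) (+) ~(~u -> ((w -> w) /\ ~u))) = min(1, 0.32 + 0.44) = min(1, 0.76) = 0.76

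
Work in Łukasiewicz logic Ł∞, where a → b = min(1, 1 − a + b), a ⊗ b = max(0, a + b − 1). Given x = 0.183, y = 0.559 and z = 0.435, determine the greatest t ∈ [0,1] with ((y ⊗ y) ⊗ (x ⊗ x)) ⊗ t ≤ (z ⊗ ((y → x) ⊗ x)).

1.000

y ⊗ y = max(0, 0.559 + 0.559 − 1) = max(0, 0.118) = 0.118
x ⊗ x = max(0, 0.183 + 0.183 − 1) = max(0, -0.634) = 0.000
(y ⊗ y) ⊗ (x ⊗ x) = max(0, 0.118 + 0.000 − 1) = max(0, -0.882) = 0.000
So the left factor is (y ⊗ y) ⊗ (x ⊗ x) = 0.000.
y → x = min(1, 1 − 0.559 + 0.183) = min(1, 0.624) = 0.624
(y → x) ⊗ x = max(0, 0.624 + 0.183 − 1) = max(0, -0.193) = 0.000
z ⊗ ((y → x) ⊗ x) = max(0, 0.435 + 0.000 − 1) = max(0, -0.565) = 0.000
So the right-hand bound is z ⊗ ((y → x) ⊗ x) = 0.000.
The residuum of the Łukasiewicz t-norm gives the supremum: min(1, 1 − 0.000 + 0.000).
1 − 0.000 + 0.000 = 1.000, so t = min(1, 1.000) = 1.000.
Check: 0.000 ⊗ 1.000 = max(0, 0.000) = 0.000 ≤ 0.000.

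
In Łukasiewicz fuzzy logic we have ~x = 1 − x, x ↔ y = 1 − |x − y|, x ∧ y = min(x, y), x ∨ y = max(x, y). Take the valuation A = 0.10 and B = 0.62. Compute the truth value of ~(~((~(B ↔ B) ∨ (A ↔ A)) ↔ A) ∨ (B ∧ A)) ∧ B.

B ↔ B = 1 − |0.62 − 0.62| = 1 − 0.00 = 1.00
~(B ↔ B) = 1 − 1.00 = 0.00
A ↔ A = 1 − |0.10 − 0.10| = 1 − 0.00 = 1.00
~(B ↔ B) ∨ (A ↔ A) = max(0.00, 1.00) = 1.00
(~(B ↔ B) ∨ (A ↔ A)) ↔ A = 1 − |1.00 − 0.10| = 1 − 0.90 = 0.10
~((~(B ↔ B) ∨ (A ↔ A)) ↔ A) = 1 − 0.10 = 0.90
B ∧ A = min(0.62, 0.10) = 0.10
~((~(B ↔ B) ∨ (A ↔ A)) ↔ A) ∨ (B ∧ A) = max(0.90, 0.10) = 0.90
~(~((~(B ↔ B) ∨ (A ↔ A)) ↔ A) ∨ (B ∧ A)) = 1 − 0.90 = 0.10
~(~((~(B ↔ B) ∨ (A ↔ A)) ↔ A) ∨ (B ∧ A)) ∧ B = min(0.10, 0.62) = 0.10

0.10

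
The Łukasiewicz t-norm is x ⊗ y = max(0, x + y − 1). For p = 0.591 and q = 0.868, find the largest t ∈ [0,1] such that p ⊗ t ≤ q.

The residuum of the Łukasiewicz t-norm gives the supremum: min(1, 1 − 0.591 + 0.868).
1 − 0.591 + 0.868 = 1.277, so t = min(1, 1.277) = 1.000.
Check: 0.591 ⊗ 1.000 = max(0, 0.591) = 0.591 ≤ 0.868.

1.000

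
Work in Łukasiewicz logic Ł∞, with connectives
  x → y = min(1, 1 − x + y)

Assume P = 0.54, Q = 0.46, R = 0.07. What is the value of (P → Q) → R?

0.15

P → Q = min(1, 1 − 0.54 + 0.46) = min(1, 0.92) = 0.92
(P → Q) → R = min(1, 1 − 0.92 + 0.07) = min(1, 0.15) = 0.15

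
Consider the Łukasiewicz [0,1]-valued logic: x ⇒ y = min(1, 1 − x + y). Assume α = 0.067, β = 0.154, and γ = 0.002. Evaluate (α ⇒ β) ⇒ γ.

α ⇒ β = min(1, 1 − 0.067 + 0.154) = min(1, 1.087) = 1.000
(α ⇒ β) ⇒ γ = min(1, 1 − 1.000 + 0.002) = min(1, 0.002) = 0.002

0.002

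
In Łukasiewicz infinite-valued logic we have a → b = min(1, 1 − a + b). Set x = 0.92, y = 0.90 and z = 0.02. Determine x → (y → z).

0.20

y → z = min(1, 1 − 0.90 + 0.02) = min(1, 0.12) = 0.12
x → (y → z) = min(1, 1 − 0.92 + 0.12) = min(1, 0.20) = 0.20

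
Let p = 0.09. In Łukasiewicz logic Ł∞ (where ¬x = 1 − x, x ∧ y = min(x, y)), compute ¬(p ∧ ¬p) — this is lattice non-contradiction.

¬p = 1 − 0.09 = 0.91
p ∧ ¬p = min(0.09, 0.91) = 0.09
¬(p ∧ ¬p) = 1 − 0.09 = 0.91
(The value 0.91 < 1 shows this instance is not satisfied; not a Ł∞-tautology — its value is 1 − min(a, 1−a).)

0.91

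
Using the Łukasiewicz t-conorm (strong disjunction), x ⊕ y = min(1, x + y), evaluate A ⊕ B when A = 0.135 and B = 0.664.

A ⊕ B = min(1, 0.135 + 0.664) = min(1, 0.799) = 0.799
For comparison, the Gödel t-conorm max(x, y) would give 0.664.

0.799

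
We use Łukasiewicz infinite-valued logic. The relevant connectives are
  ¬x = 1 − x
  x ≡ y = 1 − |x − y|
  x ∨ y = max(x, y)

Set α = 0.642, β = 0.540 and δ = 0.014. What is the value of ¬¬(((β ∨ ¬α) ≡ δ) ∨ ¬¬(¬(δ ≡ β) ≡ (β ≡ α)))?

0.628

¬α = 1 − 0.642 = 0.358
β ∨ ¬α = max(0.540, 0.358) = 0.540
(β ∨ ¬α) ≡ δ = 1 − |0.540 − 0.014| = 1 − 0.526 = 0.474
δ ≡ β = 1 − |0.014 − 0.540| = 1 − 0.526 = 0.474
¬(δ ≡ β) = 1 − 0.474 = 0.526
β ≡ α = 1 − |0.540 − 0.642| = 1 − 0.102 = 0.898
¬(δ ≡ β) ≡ (β ≡ α) = 1 − |0.526 − 0.898| = 1 − 0.372 = 0.628
¬(¬(δ ≡ β) ≡ (β ≡ α)) = 1 − 0.628 = 0.372
¬¬(¬(δ ≡ β) ≡ (β ≡ α)) = 1 − 0.372 = 0.628
((β ∨ ¬α) ≡ δ) ∨ ¬¬(¬(δ ≡ β) ≡ (β ≡ α)) = max(0.474, 0.628) = 0.628
¬(((β ∨ ¬α) ≡ δ) ∨ ¬¬(¬(δ ≡ β) ≡ (β ≡ α))) = 1 − 0.628 = 0.372
¬¬(((β ∨ ¬α) ≡ δ) ∨ ¬¬(¬(δ ≡ β) ≡ (β ≡ α))) = 1 − 0.372 = 0.628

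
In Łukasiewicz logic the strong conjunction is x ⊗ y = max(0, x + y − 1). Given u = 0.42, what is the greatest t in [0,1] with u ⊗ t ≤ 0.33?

0.91

The residuum of the Łukasiewicz t-norm gives the supremum: min(1, 1 − 0.42 + 0.33).
1 − 0.42 + 0.33 = 0.91, so t = min(1, 0.91) = 0.91.
Check: 0.42 ⊗ 0.91 = max(0, 0.33) = 0.33 ≤ 0.33.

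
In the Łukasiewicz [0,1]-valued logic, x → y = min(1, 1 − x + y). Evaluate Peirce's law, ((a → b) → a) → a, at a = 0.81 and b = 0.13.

a → b = min(1, 1 − 0.81 + 0.13) = min(1, 0.32) = 0.32
(a → b) → a = min(1, 1 − 0.32 + 0.81) = min(1, 1.49) = 1.00
((a → b) → a) → a = min(1, 1 − 1.00 + 0.81) = min(1, 0.81) = 0.81
(The value 0.81 < 1 shows this instance is not satisfied; not a Ł∞-tautology in general.)

0.81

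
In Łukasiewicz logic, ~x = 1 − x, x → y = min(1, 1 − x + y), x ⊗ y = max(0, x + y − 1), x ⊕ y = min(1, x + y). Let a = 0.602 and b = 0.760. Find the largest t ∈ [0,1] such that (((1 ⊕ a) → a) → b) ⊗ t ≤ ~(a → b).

0.000

1 ⊕ a = min(1, 1.000 + 0.602) = min(1, 1.602) = 1.000
(1 ⊕ a) → a = min(1, 1 − 1.000 + 0.602) = min(1, 0.602) = 0.602
((1 ⊕ a) → a) → b = min(1, 1 − 0.602 + 0.760) = min(1, 1.158) = 1.000
So the left factor is ((1 ⊕ a) → a) → b = 1.000.
a → b = min(1, 1 − 0.602 + 0.760) = min(1, 1.158) = 1.000
~(a → b) = 1 − 1.000 = 0.000
So the right-hand bound is ~(a → b) = 0.000.
The residuum of the Łukasiewicz t-norm gives the supremum: min(1, 1 − 1.000 + 0.000).
1 − 1.000 + 0.000 = 0.000, so t = min(1, 0.000) = 0.000.
Check: 1.000 ⊗ 0.000 = max(0, 0.000) = 0.000 ≤ 0.000.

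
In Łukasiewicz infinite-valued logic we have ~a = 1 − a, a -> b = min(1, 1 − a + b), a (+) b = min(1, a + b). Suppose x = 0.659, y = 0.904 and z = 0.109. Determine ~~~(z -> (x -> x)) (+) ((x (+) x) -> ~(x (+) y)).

x -> x = min(1, 1 − 0.659 + 0.659) = min(1, 1.000) = 1.000
z -> (x -> x) = min(1, 1 − 0.109 + 1.000) = min(1, 1.891) = 1.000
~(z -> (x -> x)) = 1 − 1.000 = 0.000
~~(z -> (x -> x)) = 1 − 0.000 = 1.000
~~~(z -> (x -> x)) = 1 − 1.000 = 0.000
x (+) x = min(1, 0.659 + 0.659) = min(1, 1.318) = 1.000
x (+) y = min(1, 0.659 + 0.904) = min(1, 1.563) = 1.000
~(x (+) y) = 1 − 1.000 = 0.000
(x (+) x) -> ~(x (+) y) = min(1, 1 − 1.000 + 0.000) = min(1, 0.000) = 0.000
~~~(z -> (x -> x)) (+) ((x (+) x) -> ~(x (+) y)) = min(1, 0.000 + 0.000) = min(1, 0.000) = 0.000

0.000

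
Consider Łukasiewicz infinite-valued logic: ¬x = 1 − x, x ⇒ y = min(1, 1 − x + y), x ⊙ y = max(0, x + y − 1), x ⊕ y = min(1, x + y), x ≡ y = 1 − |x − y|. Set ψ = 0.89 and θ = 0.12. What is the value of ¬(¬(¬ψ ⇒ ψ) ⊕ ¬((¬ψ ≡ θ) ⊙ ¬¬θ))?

¬ψ = 1 − 0.89 = 0.11
¬ψ ⇒ ψ = min(1, 1 − 0.11 + 0.89) = min(1, 1.78) = 1.00
¬(¬ψ ⇒ ψ) = 1 − 1.00 = 0.00
¬ψ ≡ θ = 1 − |0.11 − 0.12| = 1 − 0.01 = 0.99
¬θ = 1 − 0.12 = 0.88
¬¬θ = 1 − 0.88 = 0.12
(¬ψ ≡ θ) ⊙ ¬¬θ = max(0, 0.99 + 0.12 − 1) = max(0, 0.11) = 0.11
¬((¬ψ ≡ θ) ⊙ ¬¬θ) = 1 − 0.11 = 0.89
¬(¬ψ ⇒ ψ) ⊕ ¬((¬ψ ≡ θ) ⊙ ¬¬θ) = min(1, 0.00 + 0.89) = min(1, 0.89) = 0.89
¬(¬(¬ψ ⇒ ψ) ⊕ ¬((¬ψ ≡ θ) ⊙ ¬¬θ)) = 1 − 0.89 = 0.11

0.11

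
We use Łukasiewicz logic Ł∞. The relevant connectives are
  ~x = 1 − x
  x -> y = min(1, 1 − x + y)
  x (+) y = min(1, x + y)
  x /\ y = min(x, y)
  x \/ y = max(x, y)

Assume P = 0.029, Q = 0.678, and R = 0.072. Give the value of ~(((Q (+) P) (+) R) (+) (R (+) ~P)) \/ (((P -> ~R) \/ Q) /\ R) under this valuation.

0.072

Q (+) P = min(1, 0.678 + 0.029) = min(1, 0.707) = 0.707
(Q (+) P) (+) R = min(1, 0.707 + 0.072) = min(1, 0.779) = 0.779
~P = 1 − 0.029 = 0.971
R (+) ~P = min(1, 0.072 + 0.971) = min(1, 1.043) = 1.000
((Q (+) P) (+) R) (+) (R (+) ~P) = min(1, 0.779 + 1.000) = min(1, 1.779) = 1.000
~(((Q (+) P) (+) R) (+) (R (+) ~P)) = 1 − 1.000 = 0.000
~R = 1 − 0.072 = 0.928
P -> ~R = min(1, 1 − 0.029 + 0.928) = min(1, 1.899) = 1.000
(P -> ~R) \/ Q = max(1.000, 0.678) = 1.000
((P -> ~R) \/ Q) /\ R = min(1.000, 0.072) = 0.072
~(((Q (+) P) (+) R) (+) (R (+) ~P)) \/ (((P -> ~R) \/ Q) /\ R) = max(0.000, 0.072) = 0.072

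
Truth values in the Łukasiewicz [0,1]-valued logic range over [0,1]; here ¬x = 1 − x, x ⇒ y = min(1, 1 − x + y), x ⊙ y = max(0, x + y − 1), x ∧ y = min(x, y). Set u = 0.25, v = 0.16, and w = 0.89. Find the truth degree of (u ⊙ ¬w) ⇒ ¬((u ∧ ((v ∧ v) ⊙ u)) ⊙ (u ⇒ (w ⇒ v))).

1.00

¬w = 1 − 0.89 = 0.11
u ⊙ ¬w = max(0, 0.25 + 0.11 − 1) = max(0, -0.64) = 0.00
v ∧ v = min(0.16, 0.16) = 0.16
(v ∧ v) ⊙ u = max(0, 0.16 + 0.25 − 1) = max(0, -0.59) = 0.00
u ∧ ((v ∧ v) ⊙ u) = min(0.25, 0.00) = 0.00
w ⇒ v = min(1, 1 − 0.89 + 0.16) = min(1, 0.27) = 0.27
u ⇒ (w ⇒ v) = min(1, 1 − 0.25 + 0.27) = min(1, 1.02) = 1.00
(u ∧ ((v ∧ v) ⊙ u)) ⊙ (u ⇒ (w ⇒ v)) = max(0, 0.00 + 1.00 − 1) = max(0, 0.00) = 0.00
¬((u ∧ ((v ∧ v) ⊙ u)) ⊙ (u ⇒ (w ⇒ v))) = 1 − 0.00 = 1.00
(u ⊙ ¬w) ⇒ ¬((u ∧ ((v ∧ v) ⊙ u)) ⊙ (u ⇒ (w ⇒ v))) = min(1, 1 − 0.00 + 1.00) = min(1, 2.00) = 1.00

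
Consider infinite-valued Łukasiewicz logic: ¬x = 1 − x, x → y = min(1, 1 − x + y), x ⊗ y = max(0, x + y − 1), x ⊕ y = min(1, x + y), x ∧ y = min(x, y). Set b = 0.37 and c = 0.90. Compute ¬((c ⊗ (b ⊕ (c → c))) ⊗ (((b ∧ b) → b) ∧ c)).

0.20

c → c = min(1, 1 − 0.90 + 0.90) = min(1, 1.00) = 1.00
b ⊕ (c → c) = min(1, 0.37 + 1.00) = min(1, 1.37) = 1.00
c ⊗ (b ⊕ (c → c)) = max(0, 0.90 + 1.00 − 1) = max(0, 0.90) = 0.90
b ∧ b = min(0.37, 0.37) = 0.37
(b ∧ b) → b = min(1, 1 − 0.37 + 0.37) = min(1, 1.00) = 1.00
((b ∧ b) → b) ∧ c = min(1.00, 0.90) = 0.90
(c ⊗ (b ⊕ (c → c))) ⊗ (((b ∧ b) → b) ∧ c) = max(0, 0.90 + 0.90 − 1) = max(0, 0.80) = 0.80
¬((c ⊗ (b ⊕ (c → c))) ⊗ (((b ∧ b) → b) ∧ c)) = 1 − 0.80 = 0.20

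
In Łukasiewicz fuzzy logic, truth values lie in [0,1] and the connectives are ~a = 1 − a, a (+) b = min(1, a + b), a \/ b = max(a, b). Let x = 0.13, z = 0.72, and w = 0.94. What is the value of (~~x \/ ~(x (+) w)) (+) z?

~x = 1 − 0.13 = 0.87
~~x = 1 − 0.87 = 0.13
x (+) w = min(1, 0.13 + 0.94) = min(1, 1.07) = 1.00
~(x (+) w) = 1 − 1.00 = 0.00
~~x \/ ~(x (+) w) = max(0.13, 0.00) = 0.13
(~~x \/ ~(x (+) w)) (+) z = min(1, 0.13 + 0.72) = min(1, 0.85) = 0.85

0.85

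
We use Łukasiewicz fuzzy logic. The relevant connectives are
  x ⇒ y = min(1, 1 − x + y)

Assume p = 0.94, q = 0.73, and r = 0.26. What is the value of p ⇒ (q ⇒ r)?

0.59

q ⇒ r = min(1, 1 − 0.73 + 0.26) = min(1, 0.53) = 0.53
p ⇒ (q ⇒ r) = min(1, 1 − 0.94 + 0.53) = min(1, 0.59) = 0.59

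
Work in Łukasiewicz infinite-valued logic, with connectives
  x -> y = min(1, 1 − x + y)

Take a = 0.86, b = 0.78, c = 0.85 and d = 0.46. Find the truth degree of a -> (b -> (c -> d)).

0.97

c -> d = min(1, 1 − 0.85 + 0.46) = min(1, 0.61) = 0.61
b -> (c -> d) = min(1, 1 − 0.78 + 0.61) = min(1, 0.83) = 0.83
a -> (b -> (c -> d)) = min(1, 1 − 0.86 + 0.83) = min(1, 0.97) = 0.97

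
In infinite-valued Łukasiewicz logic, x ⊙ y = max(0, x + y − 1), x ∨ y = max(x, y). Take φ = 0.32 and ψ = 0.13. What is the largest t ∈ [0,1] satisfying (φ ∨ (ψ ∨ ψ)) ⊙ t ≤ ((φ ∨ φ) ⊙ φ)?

0.68

ψ ∨ ψ = max(0.13, 0.13) = 0.13
φ ∨ (ψ ∨ ψ) = max(0.32, 0.13) = 0.32
So the left factor is φ ∨ (ψ ∨ ψ) = 0.32.
φ ∨ φ = max(0.32, 0.32) = 0.32
(φ ∨ φ) ⊙ φ = max(0, 0.32 + 0.32 − 1) = max(0, -0.36) = 0.00
So the right-hand bound is (φ ∨ φ) ⊙ φ = 0.00.
The residuum of the Łukasiewicz t-norm gives the supremum: min(1, 1 − 0.32 + 0.00).
1 − 0.32 + 0.00 = 0.68, so t = min(1, 0.68) = 0.68.
Check: 0.32 ⊙ 0.68 = max(0, 0.00) = 0.00 ≤ 0.00.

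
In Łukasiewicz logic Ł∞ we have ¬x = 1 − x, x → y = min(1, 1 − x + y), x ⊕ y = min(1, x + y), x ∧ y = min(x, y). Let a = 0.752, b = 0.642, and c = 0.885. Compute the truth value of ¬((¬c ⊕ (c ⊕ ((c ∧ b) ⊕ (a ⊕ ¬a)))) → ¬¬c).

0.115

¬c = 1 − 0.885 = 0.115
c ∧ b = min(0.885, 0.642) = 0.642
¬a = 1 − 0.752 = 0.248
a ⊕ ¬a = min(1, 0.752 + 0.248) = min(1, 1.000) = 1.000
(c ∧ b) ⊕ (a ⊕ ¬a) = min(1, 0.642 + 1.000) = min(1, 1.642) = 1.000
c ⊕ ((c ∧ b) ⊕ (a ⊕ ¬a)) = min(1, 0.885 + 1.000) = min(1, 1.885) = 1.000
¬c ⊕ (c ⊕ ((c ∧ b) ⊕ (a ⊕ ¬a))) = min(1, 0.115 + 1.000) = min(1, 1.115) = 1.000
¬¬c = 1 − 0.115 = 0.885
(¬c ⊕ (c ⊕ ((c ∧ b) ⊕ (a ⊕ ¬a)))) → ¬¬c = min(1, 1 − 1.000 + 0.885) = min(1, 0.885) = 0.885
¬((¬c ⊕ (c ⊕ ((c ∧ b) ⊕ (a ⊕ ¬a)))) → ¬¬c) = 1 − 0.885 = 0.115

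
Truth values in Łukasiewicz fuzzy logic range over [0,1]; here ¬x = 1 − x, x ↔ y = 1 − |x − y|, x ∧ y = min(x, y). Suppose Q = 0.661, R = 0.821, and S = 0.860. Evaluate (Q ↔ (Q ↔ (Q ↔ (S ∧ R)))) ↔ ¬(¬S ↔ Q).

0.681

S ∧ R = min(0.860, 0.821) = 0.821
Q ↔ (S ∧ R) = 1 − |0.661 − 0.821| = 1 − 0.160 = 0.840
Q ↔ (Q ↔ (S ∧ R)) = 1 − |0.661 − 0.840| = 1 − 0.179 = 0.821
Q ↔ (Q ↔ (Q ↔ (S ∧ R))) = 1 − |0.661 − 0.821| = 1 − 0.160 = 0.840
¬S = 1 − 0.860 = 0.140
¬S ↔ Q = 1 − |0.140 − 0.661| = 1 − 0.521 = 0.479
¬(¬S ↔ Q) = 1 − 0.479 = 0.521
(Q ↔ (Q ↔ (Q ↔ (S ∧ R)))) ↔ ¬(¬S ↔ Q) = 1 − |0.840 − 0.521| = 1 − 0.319 = 0.681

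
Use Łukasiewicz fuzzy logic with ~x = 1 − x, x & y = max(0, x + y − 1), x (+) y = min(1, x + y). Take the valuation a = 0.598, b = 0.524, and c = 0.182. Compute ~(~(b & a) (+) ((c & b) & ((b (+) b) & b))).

b & a = max(0, 0.524 + 0.598 − 1) = max(0, 0.122) = 0.122
~(b & a) = 1 − 0.122 = 0.878
c & b = max(0, 0.182 + 0.524 − 1) = max(0, -0.294) = 0.000
b (+) b = min(1, 0.524 + 0.524) = min(1, 1.048) = 1.000
(b (+) b) & b = max(0, 1.000 + 0.524 − 1) = max(0, 0.524) = 0.524
(c & b) & ((b (+) b) & b) = max(0, 0.000 + 0.524 − 1) = max(0, -0.476) = 0.000
~(b & a) (+) ((c & b) & ((b (+) b) & b)) = min(1, 0.878 + 0.000) = min(1, 0.878) = 0.878
~(~(b & a) (+) ((c & b) & ((b (+) b) & b))) = 1 − 0.878 = 0.122

0.122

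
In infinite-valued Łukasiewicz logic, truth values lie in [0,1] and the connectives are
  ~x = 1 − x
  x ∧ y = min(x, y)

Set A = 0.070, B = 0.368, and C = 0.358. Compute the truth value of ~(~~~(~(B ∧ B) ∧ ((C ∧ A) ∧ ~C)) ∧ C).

B ∧ B = min(0.368, 0.368) = 0.368
~(B ∧ B) = 1 − 0.368 = 0.632
C ∧ A = min(0.358, 0.070) = 0.070
~C = 1 − 0.358 = 0.642
(C ∧ A) ∧ ~C = min(0.070, 0.642) = 0.070
~(B ∧ B) ∧ ((C ∧ A) ∧ ~C) = min(0.632, 0.070) = 0.070
~(~(B ∧ B) ∧ ((C ∧ A) ∧ ~C)) = 1 − 0.070 = 0.930
~~(~(B ∧ B) ∧ ((C ∧ A) ∧ ~C)) = 1 − 0.930 = 0.070
~~~(~(B ∧ B) ∧ ((C ∧ A) ∧ ~C)) = 1 − 0.070 = 0.930
~~~(~(B ∧ B) ∧ ((C ∧ A) ∧ ~C)) ∧ C = min(0.930, 0.358) = 0.358
~(~~~(~(B ∧ B) ∧ ((C ∧ A) ∧ ~C)) ∧ C) = 1 − 0.358 = 0.642

0.642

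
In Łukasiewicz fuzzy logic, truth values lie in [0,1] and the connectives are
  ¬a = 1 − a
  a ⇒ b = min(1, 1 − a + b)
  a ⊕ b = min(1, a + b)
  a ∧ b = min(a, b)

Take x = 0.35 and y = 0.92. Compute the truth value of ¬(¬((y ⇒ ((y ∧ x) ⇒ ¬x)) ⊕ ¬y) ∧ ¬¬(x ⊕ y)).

1.00

y ∧ x = min(0.92, 0.35) = 0.35
¬x = 1 − 0.35 = 0.65
(y ∧ x) ⇒ ¬x = min(1, 1 − 0.35 + 0.65) = min(1, 1.30) = 1.00
y ⇒ ((y ∧ x) ⇒ ¬x) = min(1, 1 − 0.92 + 1.00) = min(1, 1.08) = 1.00
¬y = 1 − 0.92 = 0.08
(y ⇒ ((y ∧ x) ⇒ ¬x)) ⊕ ¬y = min(1, 1.00 + 0.08) = min(1, 1.08) = 1.00
¬((y ⇒ ((y ∧ x) ⇒ ¬x)) ⊕ ¬y) = 1 − 1.00 = 0.00
x ⊕ y = min(1, 0.35 + 0.92) = min(1, 1.27) = 1.00
¬(x ⊕ y) = 1 − 1.00 = 0.00
¬¬(x ⊕ y) = 1 − 0.00 = 1.00
¬((y ⇒ ((y ∧ x) ⇒ ¬x)) ⊕ ¬y) ∧ ¬¬(x ⊕ y) = min(0.00, 1.00) = 0.00
¬(¬((y ⇒ ((y ∧ x) ⇒ ¬x)) ⊕ ¬y) ∧ ¬¬(x ⊕ y)) = 1 − 0.00 = 1.00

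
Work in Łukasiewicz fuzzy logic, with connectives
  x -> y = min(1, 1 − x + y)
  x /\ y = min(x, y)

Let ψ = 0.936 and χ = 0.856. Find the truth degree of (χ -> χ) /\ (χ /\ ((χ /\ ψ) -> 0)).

χ -> χ = min(1, 1 − 0.856 + 0.856) = min(1, 1.000) = 1.000
χ /\ ψ = min(0.856, 0.936) = 0.856
(χ /\ ψ) -> 0 = min(1, 1 − 0.856 + 0.000) = min(1, 0.144) = 0.144
χ /\ ((χ /\ ψ) -> 0) = min(0.856, 0.144) = 0.144
(χ -> χ) /\ (χ /\ ((χ /\ ψ) -> 0)) = min(1.000, 0.144) = 0.144

0.144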